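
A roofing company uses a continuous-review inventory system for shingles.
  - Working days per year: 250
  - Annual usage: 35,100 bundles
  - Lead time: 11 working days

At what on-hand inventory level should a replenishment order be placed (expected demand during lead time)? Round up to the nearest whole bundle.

Daily demand d = 35,100 / 250 = 140.400 bundles/day
Demand during lead time = 140.400 × 11 = 1,544.40
Reorder point = 1,544.40 → round up

1,545 bundles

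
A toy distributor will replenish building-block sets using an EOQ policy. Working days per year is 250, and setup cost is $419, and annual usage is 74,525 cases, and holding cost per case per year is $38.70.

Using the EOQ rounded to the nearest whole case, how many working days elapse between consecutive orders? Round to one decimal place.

4.3 days

Q* = √(2·D·S / H) = √(2·74,525·419 / 38.7) = √1,613,745.5 ≈ 1,270.33 → Q = 1,270 cases
Cycle time = (working days × Q)/D = (250 × 1,270) / 74,525 = 4.260 days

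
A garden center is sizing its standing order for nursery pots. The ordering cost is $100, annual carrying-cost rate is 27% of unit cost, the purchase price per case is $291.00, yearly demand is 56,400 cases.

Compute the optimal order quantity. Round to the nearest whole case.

H = i·C = 0.27 × $291 = $78.5700 per case-year
2DS/H = 2·56,400·100/78.57 = 143,566.25
EOQ = √143,566.25 ≈ 378.90

379 cases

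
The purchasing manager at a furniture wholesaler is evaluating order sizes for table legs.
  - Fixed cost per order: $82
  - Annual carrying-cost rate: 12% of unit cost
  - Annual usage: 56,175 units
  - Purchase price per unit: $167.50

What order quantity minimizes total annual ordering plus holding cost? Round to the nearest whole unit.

677 units

Carrying cost H = $167.5 × 12% = $20.1000/unit/yr
Q* = √(2·D·S / H) = √(2·56,175·82 / 20.1) = √458,343.3 ≈ 677.01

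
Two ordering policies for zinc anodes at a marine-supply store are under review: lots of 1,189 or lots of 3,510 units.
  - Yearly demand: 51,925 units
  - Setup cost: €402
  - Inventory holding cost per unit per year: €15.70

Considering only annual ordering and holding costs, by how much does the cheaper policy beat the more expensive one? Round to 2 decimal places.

For each Q, cost = (D/Q)·S + (Q/2)·H.
TC(1,189) = (51,925/1,189)×402 + (1,189/2)×15.7 = €26,889.45
TC(3,510) = (51,925/3,510)×402 + (3,510/2)×15.7 = €33,500.47
Cheaper: Q = 1,189.  Difference = €6,611.01

€6,611.01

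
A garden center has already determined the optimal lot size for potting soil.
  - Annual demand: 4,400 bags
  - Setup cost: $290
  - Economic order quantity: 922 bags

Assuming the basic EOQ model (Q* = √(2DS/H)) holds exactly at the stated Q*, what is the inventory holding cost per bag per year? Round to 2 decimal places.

$3.00

EOQ relation: Q² = 2DS/H, so rearrange for the unknown.
H = 2DS / Q² = 2 × 4,400 × 290 / 922² = 3.0021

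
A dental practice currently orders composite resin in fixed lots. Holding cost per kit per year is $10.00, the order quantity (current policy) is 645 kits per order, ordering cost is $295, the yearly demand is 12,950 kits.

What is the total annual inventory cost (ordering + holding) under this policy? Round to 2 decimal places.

Annual ordering cost = (D/Q)·S = (12,950/645) × 295 = $5,922.87
Annual holding cost  = (Q/2)·H = (645/2) × 10 = $3,225.00
Total = $5,922.87 + $3,225.00 = $9,147.87

$9,147.87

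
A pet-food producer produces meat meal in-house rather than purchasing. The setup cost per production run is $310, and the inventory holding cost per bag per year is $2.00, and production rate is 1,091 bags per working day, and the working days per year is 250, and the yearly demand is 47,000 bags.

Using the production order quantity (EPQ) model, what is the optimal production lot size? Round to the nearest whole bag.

Daily demand d = 47,000/250 = 188.000; p = 1091; 1 − d/p = 0.82768
EPQ = √(2DS / (H(1 − d/p)))
    = √(2 × 47,000 × 310 / (2 × 0.82768)) ≈ 4,195.64

4,196 bags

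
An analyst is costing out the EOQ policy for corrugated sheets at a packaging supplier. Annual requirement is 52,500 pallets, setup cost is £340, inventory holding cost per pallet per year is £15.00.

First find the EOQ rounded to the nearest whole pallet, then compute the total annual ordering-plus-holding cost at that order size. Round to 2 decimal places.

EOQ = √(2DS/H) = √(2 × 52,500 × 340 / 15)
    = √(2,380,000.00) ≈ 1,542.72 → Q = 1,543 pallets
Ordering: D/Q × S = 52,500/1,543 × £340 = £11,568.37
Holding:  Q/2 × H = 1,543/2 × £15 = £11,572.50
Total = £11,568.37 + £11,572.50 = £23,140.87

£23,140.87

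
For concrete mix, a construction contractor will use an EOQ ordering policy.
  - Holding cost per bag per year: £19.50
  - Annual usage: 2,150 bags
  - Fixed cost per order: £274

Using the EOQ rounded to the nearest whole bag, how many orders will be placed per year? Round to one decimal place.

8.7 orders per year

EOQ = √(2DS/H) = √(2 × 2,150 × 274 / 19.5)
    = √(60,420.51) ≈ 245.81 → Q = 246
N = D/Q = 2,150/246 ≈ 8.740 orders/yr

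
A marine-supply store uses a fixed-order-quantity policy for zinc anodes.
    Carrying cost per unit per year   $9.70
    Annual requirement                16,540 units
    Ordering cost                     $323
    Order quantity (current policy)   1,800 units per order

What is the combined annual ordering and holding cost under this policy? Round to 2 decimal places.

Annual ordering cost = (D/Q)·S = (16,540/1,800) × 323 = $2,968.01
Annual holding cost  = (Q/2)·H = (1,800/2) × 9.7 = $8,730.00
Total = $2,968.01 + $8,730.00 = $11,698.01

$11,698.01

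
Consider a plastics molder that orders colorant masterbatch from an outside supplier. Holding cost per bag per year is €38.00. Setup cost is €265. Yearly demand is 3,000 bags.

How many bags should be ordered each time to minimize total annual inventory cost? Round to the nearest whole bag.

EOQ = √(2DS/H) = √(2 × 3,000 × 265 / 38)
    = √(41,842.11) ≈ 204.55

205 bags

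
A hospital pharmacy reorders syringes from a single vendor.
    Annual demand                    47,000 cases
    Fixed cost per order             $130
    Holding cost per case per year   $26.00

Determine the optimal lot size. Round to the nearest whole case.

686 cases

EOQ = √(2DS/H) = √(2 × 47,000 × 130 / 26)
    = √(470,000.00) ≈ 685.57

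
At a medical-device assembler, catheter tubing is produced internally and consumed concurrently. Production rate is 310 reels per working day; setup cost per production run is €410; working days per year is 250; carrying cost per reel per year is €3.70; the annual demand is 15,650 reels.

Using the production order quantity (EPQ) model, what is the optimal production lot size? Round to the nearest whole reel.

2,085 reels

Daily demand d = 15,650/250 = 62.600; p = 310; 1 − d/p = 0.79806
EPQ = √(2DS / (H(1 − d/p)))
    = √(2 × 15,650 × 410 / (3.7 × 0.79806)) ≈ 2,084.70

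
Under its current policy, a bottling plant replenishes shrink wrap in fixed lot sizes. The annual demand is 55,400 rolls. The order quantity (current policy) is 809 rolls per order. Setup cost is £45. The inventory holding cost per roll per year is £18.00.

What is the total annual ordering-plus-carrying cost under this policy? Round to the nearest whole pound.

£10,363

Ordering: D/Q × S = 55,400/809 × £45 = £3,081.58
Holding:  Q/2 × H = 809/2 × £18 = £7,281.00
Total = £3,081.58 + £7,281.00 = £10,362.58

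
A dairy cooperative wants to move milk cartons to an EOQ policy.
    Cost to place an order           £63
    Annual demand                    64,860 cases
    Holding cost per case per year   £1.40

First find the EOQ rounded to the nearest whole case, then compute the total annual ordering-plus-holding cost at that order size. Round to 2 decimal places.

£3,382.50

Optimal lot size Q* = (2 × 64,860 × £63 / £1.4)^½ ≈ 2,416.07 → Q = 2,416 cases
Orders/yr = 64,860/2,416 = 26.846; ordering cost = 26.846 × £63 = £1,691.30
Average inventory = 2,416/2 = 1208; holding cost = 1208 × £1.4 = £1,691.20
Total = £1,691.30 + £1,691.20 = £3,382.50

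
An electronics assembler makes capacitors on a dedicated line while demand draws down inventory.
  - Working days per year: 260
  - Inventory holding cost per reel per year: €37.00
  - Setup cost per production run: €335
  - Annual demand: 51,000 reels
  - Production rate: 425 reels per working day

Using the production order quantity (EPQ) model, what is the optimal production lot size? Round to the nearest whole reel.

1,310 reels

d = 51,000/260 = 196.1538 reels/day;  effective holding cost H(1 − d/p) = 37·(1 − 196.1538/425) = 19.92308
Q* = √(2DS / H_eff) = √(2·51,000·335 / 19.92308) ≈ 1,309.62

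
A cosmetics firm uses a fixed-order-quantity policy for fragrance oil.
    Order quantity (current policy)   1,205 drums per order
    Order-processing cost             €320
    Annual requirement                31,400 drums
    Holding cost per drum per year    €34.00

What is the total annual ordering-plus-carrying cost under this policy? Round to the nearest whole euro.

€28,824

Ordering: D/Q × S = 31,400/1,205 × €320 = €8,338.59
Holding:  Q/2 × H = 1,205/2 × €34 = €20,485.00
Total = €8,338.59 + €20,485.00 = €28,823.59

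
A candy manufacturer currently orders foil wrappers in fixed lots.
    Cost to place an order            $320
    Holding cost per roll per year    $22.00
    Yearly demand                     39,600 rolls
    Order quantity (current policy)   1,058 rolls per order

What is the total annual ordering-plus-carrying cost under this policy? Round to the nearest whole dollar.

Ordering: D/Q × S = 39,600/1,058 × $320 = $11,977.32
Holding:  Q/2 × H = 1,058/2 × $22 = $11,638.00
Total = $11,977.32 + $11,638.00 = $23,615.32

$23,615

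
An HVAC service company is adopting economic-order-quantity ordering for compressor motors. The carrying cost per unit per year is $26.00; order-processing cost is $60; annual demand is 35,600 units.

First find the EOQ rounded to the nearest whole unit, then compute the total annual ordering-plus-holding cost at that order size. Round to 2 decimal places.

$10,539.07

2DS/H = 2·35,600·60/26 = 164,307.69
EOQ = √164,307.69 ≈ 405.35 → Q = 405 units
Annual ordering cost = (D/Q)·S = (35,600/405) × 60 = $5,274.07
Annual holding cost  = (Q/2)·H = (405/2) × 26 = $5,265.00
Total = $5,274.07 + $5,265.00 = $10,539.07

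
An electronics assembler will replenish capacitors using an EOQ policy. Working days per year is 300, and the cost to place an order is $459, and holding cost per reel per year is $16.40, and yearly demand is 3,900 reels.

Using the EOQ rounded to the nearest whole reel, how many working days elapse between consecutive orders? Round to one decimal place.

2DS/H = 2·3,900·459/16.4 = 218,304.88
EOQ = √218,304.88 ≈ 467.23 → Q = 467 reels
T = Q/D × 300 days = 467/3,900 × 300 = 35.923 days

35.9 days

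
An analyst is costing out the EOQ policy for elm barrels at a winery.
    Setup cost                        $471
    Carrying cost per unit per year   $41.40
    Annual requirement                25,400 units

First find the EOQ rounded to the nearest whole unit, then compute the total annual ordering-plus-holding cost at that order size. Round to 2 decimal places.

Q* = √(2·D·S / H) = √(2·25,400·471 / 41.4) = √577,942.0 ≈ 760.22 → Q = 760 units
Ordering: D/Q × S = 25,400/760 × $471 = $15,741.32
Holding:  Q/2 × H = 760/2 × $41.4 = $15,732.00
Total = $15,741.32 + $15,732.00 = $31,473.32

$31,473.32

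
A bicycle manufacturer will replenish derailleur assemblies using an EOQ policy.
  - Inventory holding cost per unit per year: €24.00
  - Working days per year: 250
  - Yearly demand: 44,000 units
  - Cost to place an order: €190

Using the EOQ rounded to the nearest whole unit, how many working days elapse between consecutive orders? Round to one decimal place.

4.7 days

Q* = √(2·D·S / H) = √(2·44,000·190 / 24) = √696,666.7 ≈ 834.67 → Q = 835 units
Cycle time = (working days × Q)/D = (250 × 835) / 44,000 = 4.744 days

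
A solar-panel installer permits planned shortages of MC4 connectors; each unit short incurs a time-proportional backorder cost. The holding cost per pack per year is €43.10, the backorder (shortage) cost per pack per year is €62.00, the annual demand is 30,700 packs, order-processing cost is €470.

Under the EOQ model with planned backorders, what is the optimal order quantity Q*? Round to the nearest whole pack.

1,065 packs

Q* = √(2DS/H) · √((H + b)/b)
   = √(2 × 30,700 × 470 / 43.1) · √((43.1 + 62) / 62)
   = 818.266 × 1.3020 ≈ 1,065.37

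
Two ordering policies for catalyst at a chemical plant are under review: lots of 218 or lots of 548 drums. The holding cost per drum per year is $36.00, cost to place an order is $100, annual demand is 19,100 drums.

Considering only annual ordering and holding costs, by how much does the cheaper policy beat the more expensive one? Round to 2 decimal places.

Annual cost at Q: ordering D·S/Q plus holding Q·H/2.
TC(218) = (19,100/218)×100 + (218/2)×36 = $12,685.47
TC(548) = (19,100/548)×100 + (548/2)×36 = $13,349.40
Cheaper: Q = 218.  Difference = $663.93

$663.93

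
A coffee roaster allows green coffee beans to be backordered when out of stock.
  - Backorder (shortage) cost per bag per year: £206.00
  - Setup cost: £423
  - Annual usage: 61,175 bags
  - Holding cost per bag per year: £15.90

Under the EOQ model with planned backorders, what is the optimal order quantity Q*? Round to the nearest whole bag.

Q* = √(2DS/H) · √((H + b)/b)
   = √(2 × 61,175 × 423 / 15.9) · √((15.9 + 206) / 206)
   = 1,804.154 × 1.0379 ≈ 1,872.49

1,872 bags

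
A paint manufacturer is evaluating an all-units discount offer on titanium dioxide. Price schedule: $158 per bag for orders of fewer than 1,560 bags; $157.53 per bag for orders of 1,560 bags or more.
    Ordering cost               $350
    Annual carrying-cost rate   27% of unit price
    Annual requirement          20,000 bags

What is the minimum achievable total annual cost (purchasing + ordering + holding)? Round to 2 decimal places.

H₁ = 27%×$158 = $42.6600;  H₂ = 27%×$157.53 = $42.5331
EOQ₁ = √(2×20,000×350/42.6600) = 572.87  (< 1,560, feasible at tier 1)
EOQ₂ = √(2×20,000×350/42.5331) = 573.72  (< 1,560 → use Q = 1,560 at tier-2 price)
TC(tier 1 (EOQ₁), Q≈572.9) = $3,184,438.49
TC(tier 2, Q≈1,560.0) = $3,188,263.00
Minimum at tier 1 (EOQ₁): $3,184,438.49

$3,184,438.49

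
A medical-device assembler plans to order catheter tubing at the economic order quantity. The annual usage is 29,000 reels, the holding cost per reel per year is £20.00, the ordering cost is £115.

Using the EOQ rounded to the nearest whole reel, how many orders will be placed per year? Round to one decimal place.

EOQ = √(2DS/H) = √(2 × 29,000 × 115 / 20)
    = √(333,500.00) ≈ 577.49 → Q = 577
Orders per year = D/Q = 29,000 / 577 = 50.260

50.3 orders per year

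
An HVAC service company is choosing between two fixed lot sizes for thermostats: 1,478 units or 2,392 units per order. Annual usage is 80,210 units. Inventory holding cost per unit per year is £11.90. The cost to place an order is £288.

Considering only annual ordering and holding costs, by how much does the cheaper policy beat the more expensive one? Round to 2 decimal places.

£533.86

Annual cost at Q: ordering D·S/Q plus holding Q·H/2.
TC(1,478) = (80,210/1,478)×288 + (1,478/2)×11.9 = £24,423.65
TC(2,392) = (80,210/2,392)×288 + (2,392/2)×11.9 = £23,889.79
Cheaper: Q = 2,392.  Difference = £533.86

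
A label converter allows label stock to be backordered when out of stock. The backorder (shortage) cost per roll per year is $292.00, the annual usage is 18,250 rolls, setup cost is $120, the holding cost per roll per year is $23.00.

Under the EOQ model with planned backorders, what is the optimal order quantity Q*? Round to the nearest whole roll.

Q* = √(2DS/H) · √((H + b)/b)
   = √(2 × 18,250 × 120 / 23) · √((23 + 292) / 292)
   = 436.388 × 1.0386 ≈ 453.25

453 rolls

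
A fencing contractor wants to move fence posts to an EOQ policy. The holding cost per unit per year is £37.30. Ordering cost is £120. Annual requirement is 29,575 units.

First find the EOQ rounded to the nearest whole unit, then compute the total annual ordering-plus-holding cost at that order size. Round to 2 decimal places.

EOQ = √(2DS/H) = √(2 × 29,575 × 120 / 37.3)
    = √(190,294.91) ≈ 436.23 → Q = 436 units
Annual ordering cost = (D/Q)·S = (29,575/436) × 120 = £8,139.91
Annual holding cost  = (Q/2)·H = (436/2) × 37.3 = £8,131.40
Total = £8,139.91 + £8,131.40 = £16,271.31

£16,271.31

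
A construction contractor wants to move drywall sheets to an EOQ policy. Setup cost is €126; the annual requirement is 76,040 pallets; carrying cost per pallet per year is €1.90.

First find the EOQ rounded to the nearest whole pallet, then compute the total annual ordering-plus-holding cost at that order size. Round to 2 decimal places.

€6,033.90

Optimal lot size Q* = (2 × 76,040 × €126 / €1.9)^½ ≈ 3,175.74 → Q = 3,176 pallets
Orders/yr = 76,040/3,176 = 23.942; ordering cost = 23.942 × €126 = €3,016.70
Average inventory = 3,176/2 = 1588; holding cost = 1588 × €1.9 = €3,017.20
Total = €3,016.70 + €3,017.20 = €6,033.90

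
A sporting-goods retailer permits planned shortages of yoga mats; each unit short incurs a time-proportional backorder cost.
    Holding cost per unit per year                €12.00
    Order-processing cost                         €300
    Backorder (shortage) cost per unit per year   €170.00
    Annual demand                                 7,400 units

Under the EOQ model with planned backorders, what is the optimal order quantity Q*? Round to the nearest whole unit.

629 units

Basic EOQ = √(2·7,400·300/12) = 608.276
Backorder adjustment √((H+b)/b) = √((12+170)/170) = 1.0347
Q* = 608.276 × 1.0347 ≈ 629.38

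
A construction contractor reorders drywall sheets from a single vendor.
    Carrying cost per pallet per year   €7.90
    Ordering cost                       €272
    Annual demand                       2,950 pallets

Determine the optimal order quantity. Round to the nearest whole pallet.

451 pallets

Q* = √(2·D·S / H) = √(2·2,950·272 / 7.9) = √203,139.2 ≈ 450.71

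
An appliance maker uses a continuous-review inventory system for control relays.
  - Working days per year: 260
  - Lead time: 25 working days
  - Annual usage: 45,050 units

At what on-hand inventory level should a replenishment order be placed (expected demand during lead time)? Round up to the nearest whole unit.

4,332 units

Daily demand d = 45,050 / 260 = 173.269 units/day
Demand during lead time = 173.269 × 25 = 4,331.73
Reorder point = 4,331.73 → round up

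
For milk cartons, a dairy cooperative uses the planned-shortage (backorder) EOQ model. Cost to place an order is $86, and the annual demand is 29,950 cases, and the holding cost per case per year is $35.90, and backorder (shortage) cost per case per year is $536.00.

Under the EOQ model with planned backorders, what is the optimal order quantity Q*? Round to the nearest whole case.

Basic EOQ = √(2·29,950·86/35.9) = 378.805
Backorder adjustment √((H+b)/b) = √((35.9+536)/536) = 1.0329
Q* = 378.805 × 1.0329 ≈ 391.28

391 cases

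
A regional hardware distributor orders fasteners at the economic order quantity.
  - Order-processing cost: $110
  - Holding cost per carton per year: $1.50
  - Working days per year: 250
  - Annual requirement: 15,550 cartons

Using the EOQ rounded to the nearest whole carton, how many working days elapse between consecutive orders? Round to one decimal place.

24.3 days

EOQ = √(2DS/H) = √(2 × 15,550 × 110 / 1.5)
    = √(2,280,666.67) ≈ 1,510.19 → Q = 1,510 cartons
Cycle time = (working days × Q)/D = (250 × 1,510) / 15,550 = 24.277 days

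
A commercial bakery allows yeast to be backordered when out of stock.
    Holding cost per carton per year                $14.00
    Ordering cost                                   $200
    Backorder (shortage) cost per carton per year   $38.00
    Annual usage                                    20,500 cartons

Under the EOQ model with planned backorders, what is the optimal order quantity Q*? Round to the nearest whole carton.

895 cartons

Q* = √(2DS/H) · √((H + b)/b)
   = √(2 × 20,500 × 200 / 14) · √((14 + 38) / 38)
   = 765.320 × 1.1698 ≈ 895.27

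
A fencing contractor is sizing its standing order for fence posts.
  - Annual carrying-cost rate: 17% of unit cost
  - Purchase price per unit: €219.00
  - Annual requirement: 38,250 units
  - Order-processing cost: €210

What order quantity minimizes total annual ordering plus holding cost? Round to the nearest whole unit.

Holding cost per unit per year: H = 17% × €219 = €37.2300
Optimal lot size Q* = (2 × 38,250 × €210 / €37.23)^½ ≈ 656.89

657 units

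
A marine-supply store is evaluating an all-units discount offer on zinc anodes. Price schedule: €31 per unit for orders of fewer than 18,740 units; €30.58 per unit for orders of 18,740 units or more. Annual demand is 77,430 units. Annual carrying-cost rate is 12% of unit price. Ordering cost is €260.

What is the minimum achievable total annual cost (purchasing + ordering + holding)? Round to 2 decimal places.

H₁ = 12%×€31 = €3.7200;  H₂ = 12%×€30.58 = €3.6696
EOQ₁ = √(2×77,430×260/3.7200) = 3,289.92  (< 18,740, feasible at tier 1)
EOQ₂ = √(2×77,430×260/3.6696) = 3,312.43  (< 18,740 → use Q = 18,740 at tier-2 price)
TC(tier 1 (EOQ₁), Q≈3,289.9) = €2,412,568.49
TC(tier 2, Q≈18,740.0) = €2,403,267.82
Minimum at tier 2: €2,403,267.82

€2,403,267.82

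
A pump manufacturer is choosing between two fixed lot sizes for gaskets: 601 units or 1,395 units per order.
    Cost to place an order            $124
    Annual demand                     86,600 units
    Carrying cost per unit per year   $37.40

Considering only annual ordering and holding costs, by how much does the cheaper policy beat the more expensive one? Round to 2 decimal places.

$4,678.02

For each Q, cost = (D/Q)·S + (Q/2)·H.
TC(601) = (86,600/601)×124 + (601/2)×37.4 = $29,106.25
TC(1,395) = (86,600/1,395)×124 + (1,395/2)×37.4 = $33,784.28
|ΔTC| = |$29,106.25 − $33,784.28| = $4,678.02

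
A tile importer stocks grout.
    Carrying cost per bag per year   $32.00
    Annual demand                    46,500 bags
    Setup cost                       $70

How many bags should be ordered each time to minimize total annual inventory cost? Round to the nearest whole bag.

EOQ = √(2DS/H) = √(2 × 46,500 × 70 / 32)
    = √(203,437.50) ≈ 451.04

451 bags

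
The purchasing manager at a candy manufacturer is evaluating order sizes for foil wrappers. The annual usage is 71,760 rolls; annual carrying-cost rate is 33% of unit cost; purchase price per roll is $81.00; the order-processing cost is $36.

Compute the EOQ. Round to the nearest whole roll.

440 rolls

H = i·C = 0.33 × $81 = $26.7300 per roll-year
EOQ = √(2DS/H) = √(2 × 71,760 × 36 / 26.73)
    = √(193,292.93) ≈ 439.65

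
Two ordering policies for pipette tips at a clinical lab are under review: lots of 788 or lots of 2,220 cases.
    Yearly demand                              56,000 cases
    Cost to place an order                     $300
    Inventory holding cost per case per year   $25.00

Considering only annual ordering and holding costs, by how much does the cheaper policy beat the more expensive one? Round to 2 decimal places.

$4,147.77

TC(Q) = (D/Q)S + (Q/2)H
TC(788) = (56,000/788)×300 + (788/2)×25 = $31,169.80
TC(2,220) = (56,000/2,220)×300 + (2,220/2)×25 = $35,317.57
Cheaper: Q = 788.  Difference = $4,147.77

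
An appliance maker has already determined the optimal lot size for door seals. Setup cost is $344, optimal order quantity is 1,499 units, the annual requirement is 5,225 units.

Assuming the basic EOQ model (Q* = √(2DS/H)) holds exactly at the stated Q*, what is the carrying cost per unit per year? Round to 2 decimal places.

$1.60

EOQ relation: Q² = 2DS/H, so rearrange for the unknown.
H = 2DS / Q² = 2 × 5,225 × 344 / 1,499² = 1.5998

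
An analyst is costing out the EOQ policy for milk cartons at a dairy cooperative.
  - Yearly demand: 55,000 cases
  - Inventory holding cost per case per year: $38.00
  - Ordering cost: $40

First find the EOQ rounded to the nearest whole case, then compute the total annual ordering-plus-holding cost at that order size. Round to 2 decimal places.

$12,930.59

Optimal lot size Q* = (2 × 55,000 × $40 / $38)^½ ≈ 340.28 → Q = 340 cases
Annual ordering cost = (D/Q)·S = (55,000/340) × 40 = $6,470.59
Annual holding cost  = (Q/2)·H = (340/2) × 38 = $6,460.00
Total = $6,470.59 + $6,460.00 = $12,930.59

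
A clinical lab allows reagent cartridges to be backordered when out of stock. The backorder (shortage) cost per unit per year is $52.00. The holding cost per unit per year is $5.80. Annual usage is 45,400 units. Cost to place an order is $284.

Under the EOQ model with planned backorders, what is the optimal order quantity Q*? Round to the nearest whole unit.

Basic EOQ = √(2·45,400·284/5.8) = 2,108.570
Backorder adjustment √((H+b)/b) = √((5.8+52)/52) = 1.0543
Q* = 2,108.570 × 1.0543 ≈ 2,223.06

2,223 units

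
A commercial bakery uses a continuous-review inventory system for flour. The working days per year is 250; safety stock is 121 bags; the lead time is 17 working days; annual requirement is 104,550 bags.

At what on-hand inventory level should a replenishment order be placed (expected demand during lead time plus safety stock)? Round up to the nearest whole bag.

7,231 bags

Daily demand d = 104,550 / 250 = 418.200 bags/day
Demand during lead time = 418.200 × 17 = 7,109.40
Reorder point = 7,109.40 + 121 = 7,230.40 → round up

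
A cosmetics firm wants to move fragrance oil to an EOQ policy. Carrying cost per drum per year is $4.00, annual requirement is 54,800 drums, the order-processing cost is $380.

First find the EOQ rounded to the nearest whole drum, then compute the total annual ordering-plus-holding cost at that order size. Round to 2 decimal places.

$12,907.05

Optimal lot size Q* = (2 × 54,800 × $380 / $4)^½ ≈ 3,226.76 → Q = 3,227 drums
Orders/yr = 54,800/3,227 = 16.982; ordering cost = 16.982 × $380 = $6,453.05
Average inventory = 3,227/2 = 1613.5; holding cost = 1613.5 × $4 = $6,454.00
Total = $6,453.05 + $6,454.00 = $12,907.05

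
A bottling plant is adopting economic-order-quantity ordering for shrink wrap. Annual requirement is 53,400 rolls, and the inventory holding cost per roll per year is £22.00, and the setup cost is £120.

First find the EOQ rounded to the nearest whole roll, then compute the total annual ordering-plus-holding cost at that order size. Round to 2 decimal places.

Q* = √(2·D·S / H) = √(2·53,400·120 / 22) = √582,545.5 ≈ 763.25 → Q = 763 rolls
Orders/yr = 53,400/763 = 69.987; ordering cost = 69.987 × £120 = £8,398.43
Average inventory = 763/2 = 381.5; holding cost = 381.5 × £22 = £8,393.00
Total = £8,398.43 + £8,393.00 = £16,791.43

£16,791.43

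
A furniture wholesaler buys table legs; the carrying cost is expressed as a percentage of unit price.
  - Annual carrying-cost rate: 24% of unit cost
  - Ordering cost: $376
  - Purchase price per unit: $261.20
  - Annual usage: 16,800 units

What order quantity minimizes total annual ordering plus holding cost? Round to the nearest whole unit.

449 units

Carrying cost H = $261.2 × 24% = $62.6880/unit/yr
2DS/H = 2·16,800·376/62.688 = 201,531.39
EOQ = √201,531.39 ≈ 448.92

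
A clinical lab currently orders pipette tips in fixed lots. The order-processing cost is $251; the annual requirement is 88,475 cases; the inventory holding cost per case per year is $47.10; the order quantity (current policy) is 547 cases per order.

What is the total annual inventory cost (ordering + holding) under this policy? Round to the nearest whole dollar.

Annual ordering cost = (D/Q)·S = (88,475/547) × 251 = $40,598.22
Annual holding cost  = (Q/2)·H = (547/2) × 47.1 = $12,881.85
Total = $40,598.22 + $12,881.85 = $53,480.07

$53,480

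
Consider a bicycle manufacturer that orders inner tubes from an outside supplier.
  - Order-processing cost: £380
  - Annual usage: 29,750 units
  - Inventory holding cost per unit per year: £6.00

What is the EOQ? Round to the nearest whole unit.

Q* = √(2·D·S / H) = √(2·29,750·380 / 6) = √3,768,333.3 ≈ 1,941.22

1,941 units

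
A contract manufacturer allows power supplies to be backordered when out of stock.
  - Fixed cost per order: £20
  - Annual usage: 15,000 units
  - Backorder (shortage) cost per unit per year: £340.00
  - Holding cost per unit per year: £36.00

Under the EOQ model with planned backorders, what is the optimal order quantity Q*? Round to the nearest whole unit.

Basic EOQ = √(2·15,000·20/36) = 129.099
Backorder adjustment √((H+b)/b) = √((36+340)/340) = 1.0516
Q* = 129.099 × 1.0516 ≈ 135.76

136 units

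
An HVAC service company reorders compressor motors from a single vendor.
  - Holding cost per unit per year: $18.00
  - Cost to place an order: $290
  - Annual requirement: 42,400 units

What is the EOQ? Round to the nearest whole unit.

2DS/H = 2·42,400·290/18 = 1,366,222.22
EOQ = √1,366,222.22 ≈ 1,168.86

1,169 units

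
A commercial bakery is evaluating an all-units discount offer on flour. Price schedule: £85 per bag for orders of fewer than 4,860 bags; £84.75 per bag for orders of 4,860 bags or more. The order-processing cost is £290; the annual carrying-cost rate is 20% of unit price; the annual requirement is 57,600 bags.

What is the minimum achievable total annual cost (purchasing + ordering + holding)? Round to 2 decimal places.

£4,919,831.41

H₁ = 20%×£85 = £17.0000;  H₂ = 20%×£84.75 = £16.9500
EOQ₁ = √(2×57,600×290/17.0000) = 1,401.85  (< 4,860, feasible at tier 1)
EOQ₂ = √(2×57,600×290/16.9500) = 1,403.91  (< 4,860 → use Q = 4,860 at tier-2 price)
TC(tier 1 (EOQ₁), Q≈1,401.8) = £4,919,831.41
TC(tier 2, Q≈4,860.0) = £4,926,225.54
Minimum at tier 1 (EOQ₁): £4,919,831.41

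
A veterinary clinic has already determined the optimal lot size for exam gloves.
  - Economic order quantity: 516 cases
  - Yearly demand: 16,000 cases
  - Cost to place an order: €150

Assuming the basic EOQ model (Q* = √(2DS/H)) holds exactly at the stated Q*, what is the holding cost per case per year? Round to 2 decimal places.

From Q* = √(2DS/H) ⇒ Q*² = 2DS/H.
H = 2DS / Q² = 2 × 16,000 × 150 / 516² = 18.0278

€18.03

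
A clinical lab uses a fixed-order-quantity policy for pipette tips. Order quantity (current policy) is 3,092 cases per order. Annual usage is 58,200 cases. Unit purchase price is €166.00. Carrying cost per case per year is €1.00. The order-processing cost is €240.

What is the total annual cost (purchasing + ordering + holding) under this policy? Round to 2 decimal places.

Annual ordering cost = (D/Q)·S = (58,200/3,092) × 240 = €4,517.46
Annual holding cost  = (Q/2)·H = (3,092/2) × 1 = €1,546.00
Purchase cost = D·C = 58,200 × 166 = €9,661,200.00
Total = €4,517.46 + €1,546.00 + €9,661,200.00 = €9,667,263.46

€9,667,263.46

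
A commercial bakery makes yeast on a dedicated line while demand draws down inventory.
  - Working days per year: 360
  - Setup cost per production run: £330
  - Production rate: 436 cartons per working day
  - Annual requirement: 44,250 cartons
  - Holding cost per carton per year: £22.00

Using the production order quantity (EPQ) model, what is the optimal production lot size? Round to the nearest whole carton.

Daily demand d = 44,250/360 = 122.917; p = 436; 1 − d/p = 0.71808
EPQ = √(2DS / (H(1 − d/p)))
    = √(2 × 44,250 × 330 / (22 × 0.71808)) ≈ 1,359.66

1,360 cartons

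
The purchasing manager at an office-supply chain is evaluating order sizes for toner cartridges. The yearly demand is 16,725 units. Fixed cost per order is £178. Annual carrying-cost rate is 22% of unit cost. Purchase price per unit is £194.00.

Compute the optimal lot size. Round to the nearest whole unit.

374 units

Carrying cost H = £194 × 22% = £42.6800/unit/yr
Q* = √(2·D·S / H) = √(2·16,725·178 / 42.68) = √139,505.6 ≈ 373.50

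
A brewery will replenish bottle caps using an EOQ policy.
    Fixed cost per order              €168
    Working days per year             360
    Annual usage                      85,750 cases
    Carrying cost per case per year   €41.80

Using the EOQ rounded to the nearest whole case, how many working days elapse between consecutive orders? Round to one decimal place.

Q* = √(2·D·S / H) = √(2·85,750·168 / 41.8) = √689,282.3 ≈ 830.23 → Q = 830 cases
Cycle time = (working days × Q)/D = (360 × 830) / 85,750 = 3.485 days

3.5 days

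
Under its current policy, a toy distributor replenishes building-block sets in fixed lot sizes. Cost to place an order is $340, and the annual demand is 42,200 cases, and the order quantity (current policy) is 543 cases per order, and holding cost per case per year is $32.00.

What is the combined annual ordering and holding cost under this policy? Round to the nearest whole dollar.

$35,112

Annual ordering cost = (D/Q)·S = (42,200/543) × 340 = $26,423.57
Annual holding cost  = (Q/2)·H = (543/2) × 32 = $8,688.00
Total = $26,423.57 + $8,688.00 = $35,111.57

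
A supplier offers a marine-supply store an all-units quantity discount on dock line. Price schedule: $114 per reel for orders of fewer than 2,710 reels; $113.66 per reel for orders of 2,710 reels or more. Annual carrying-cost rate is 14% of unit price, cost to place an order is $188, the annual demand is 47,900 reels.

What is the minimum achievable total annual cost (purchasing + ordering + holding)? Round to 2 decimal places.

H₁ = 14%×$114 = $15.9600;  H₂ = 14%×$113.66 = $15.9124
EOQ₁ = √(2×47,900×188/15.9600) = 1,062.30  (< 2,710, feasible at tier 1)
EOQ₂ = √(2×47,900×188/15.9124) = 1,063.88  (< 2,710 → use Q = 2,710 at tier-2 price)
TC(tier 1 (EOQ₁), Q≈1,062.3) = $5,477,554.23
TC(tier 2, Q≈2,710.0) = $5,469,198.25
Minimum at tier 2: $5,469,198.25

$5,469,198.25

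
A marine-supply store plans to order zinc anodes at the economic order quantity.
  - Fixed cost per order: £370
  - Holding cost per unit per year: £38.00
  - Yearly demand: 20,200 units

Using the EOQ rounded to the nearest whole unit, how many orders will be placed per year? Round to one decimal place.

32.2 orders per year

2DS/H = 2·20,200·370/38 = 393,368.42
EOQ = √393,368.42 ≈ 627.19 → Q = 627
Orders per year = D/Q = 20,200 / 627 = 32.217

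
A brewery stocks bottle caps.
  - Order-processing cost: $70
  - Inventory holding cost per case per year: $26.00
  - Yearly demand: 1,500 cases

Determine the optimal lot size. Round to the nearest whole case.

90 cases

Optimal lot size Q* = (2 × 1,500 × $70 / $26)^½ ≈ 89.87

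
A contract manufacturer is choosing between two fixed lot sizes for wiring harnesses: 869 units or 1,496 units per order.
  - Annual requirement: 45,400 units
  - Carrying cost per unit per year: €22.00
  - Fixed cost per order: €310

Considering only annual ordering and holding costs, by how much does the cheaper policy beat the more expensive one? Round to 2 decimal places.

€109.13

Annual cost at Q: ordering D·S/Q plus holding Q·H/2.
TC(869) = (45,400/869)×310 + (869/2)×22 = €25,754.63
TC(1,496) = (45,400/1,496)×310 + (1,496/2)×22 = €25,863.75
|ΔTC| = |€25,754.63 − €25,863.75| = €109.13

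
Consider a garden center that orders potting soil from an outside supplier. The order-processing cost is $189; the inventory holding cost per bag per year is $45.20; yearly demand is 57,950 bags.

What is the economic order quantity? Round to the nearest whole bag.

Optimal lot size Q* = (2 × 57,950 × $189 / $45.2)^½ ≈ 696.15

696 bags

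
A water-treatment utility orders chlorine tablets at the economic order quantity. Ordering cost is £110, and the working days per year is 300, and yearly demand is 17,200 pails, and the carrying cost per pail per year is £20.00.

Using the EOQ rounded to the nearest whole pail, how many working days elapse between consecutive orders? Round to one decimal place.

2DS/H = 2·17,200·110/20 = 189,200.00
EOQ = √189,200.00 ≈ 434.97 → Q = 435 pails
Days between orders = 300 / (D/Q) = 300 / 39.540 ≈ 7.587

7.6 days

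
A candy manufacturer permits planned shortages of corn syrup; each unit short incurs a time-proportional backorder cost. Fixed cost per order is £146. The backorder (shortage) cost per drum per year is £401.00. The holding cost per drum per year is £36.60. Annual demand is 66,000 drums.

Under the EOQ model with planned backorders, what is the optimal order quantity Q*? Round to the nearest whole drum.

Q* = √(2DS/H) · √((H + b)/b)
   = √(2 × 66,000 × 146 / 36.6) · √((36.6 + 401) / 401)
   = 725.643 × 1.0446 ≈ 758.04

758 drums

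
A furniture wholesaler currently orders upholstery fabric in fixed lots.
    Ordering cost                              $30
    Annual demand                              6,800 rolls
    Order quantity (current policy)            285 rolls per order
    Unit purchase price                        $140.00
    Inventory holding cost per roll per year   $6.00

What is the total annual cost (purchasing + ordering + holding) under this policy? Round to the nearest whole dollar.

Annual ordering cost = (D/Q)·S = (6,800/285) × 30 = $715.79
Annual holding cost  = (Q/2)·H = (285/2) × 6 = $855.00
Purchase cost = D·C = 6,800 × 140 = $952,000.00
Total = $715.79 + $855.00 + $952,000.00 = $953,570.79

$953,571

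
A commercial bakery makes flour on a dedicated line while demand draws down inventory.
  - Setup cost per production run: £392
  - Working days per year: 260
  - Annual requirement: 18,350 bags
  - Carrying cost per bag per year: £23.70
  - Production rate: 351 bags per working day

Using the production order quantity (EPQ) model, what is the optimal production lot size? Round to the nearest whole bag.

872 bags

d = 18,350/260 = 70.5769 bags/day;  effective holding cost H(1 − d/p) = 23.7·(1 − 70.5769/351) = 18.93455
Q* = √(2DS / H_eff) = √(2·18,350·392 / 18.93455) ≈ 871.66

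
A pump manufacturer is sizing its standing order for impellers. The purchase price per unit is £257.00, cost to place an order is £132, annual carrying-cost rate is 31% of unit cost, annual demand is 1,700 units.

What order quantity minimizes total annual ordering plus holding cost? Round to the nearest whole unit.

Holding cost per unit per year: H = 31% × £257 = £79.6700
Q* = √(2·D·S / H) = √(2·1,700·132 / 79.67) = √5,633.2 ≈ 75.05

75 units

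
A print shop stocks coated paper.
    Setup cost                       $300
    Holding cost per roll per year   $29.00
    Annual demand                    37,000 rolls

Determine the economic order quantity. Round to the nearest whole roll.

Q* = √(2·D·S / H) = √(2·37,000·300 / 29) = √765,517.2 ≈ 874.94

875 rolls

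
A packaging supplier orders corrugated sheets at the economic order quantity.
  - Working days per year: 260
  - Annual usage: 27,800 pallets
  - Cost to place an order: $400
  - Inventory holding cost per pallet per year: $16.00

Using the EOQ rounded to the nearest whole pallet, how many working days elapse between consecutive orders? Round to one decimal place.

11.0 days

2DS/H = 2·27,800·400/16 = 1,390,000.00
EOQ = √1,390,000.00 ≈ 1,178.98 → Q = 1,179 pallets
Days between orders = 260 / (D/Q) = 260 / 23.579 ≈ 11.027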